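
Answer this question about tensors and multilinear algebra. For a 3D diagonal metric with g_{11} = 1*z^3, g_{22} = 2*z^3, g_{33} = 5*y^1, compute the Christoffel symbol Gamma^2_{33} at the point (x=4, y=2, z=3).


For a diagonal metric, Gamma^k_{ij} = (1/2) g^{kk} (dg_{ik}/dx_j + dg_{jk}/dx_i - dg_{ij}/dx_k).
The metric is diagonal, so g_{ab} = 0 for a != b.
At the given point: g_{11} = 27, g_{22} = 54, g_{33} = 10
g^{22} = 1/54
dg_{32}/dx_3 = 0 (off-diagonal)
dg_{32}/dx_3 = 0 (off-diagonal)
dg_{33}/dx_2 = dg_{33}/dx_2 = 5
Numerator = 0 + 0 - 5 = -5
Gamma^2_{33} = -5 / (2 * 54) = -5/108

-5/108


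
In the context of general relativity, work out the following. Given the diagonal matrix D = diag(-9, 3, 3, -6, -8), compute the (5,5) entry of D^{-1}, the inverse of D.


For a diagonal matrix, the inverse has entries (D^{-1})_{ii} = 1/d_{ii}.
The diagonal entries are: d_{11} = -9, d_{22} = 3, d_{33} = 3, d_{44} = -6, d_{55} = -8
We need (D^{-1})_{55} = 1/d_{55} = 1/-8 = -1/8

-1/8


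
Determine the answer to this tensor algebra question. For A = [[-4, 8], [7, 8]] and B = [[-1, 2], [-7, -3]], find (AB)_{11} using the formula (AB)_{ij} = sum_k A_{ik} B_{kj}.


(AB)_{ij} = sum_k A_{ik} B_{kj}.
For i=1, j=1:
A_{11} * B_{11} = -4 * -1 = 4
A_{12} * B_{21} = 8 * -7 = -56
Sum = 4 + -56 = -52

-52


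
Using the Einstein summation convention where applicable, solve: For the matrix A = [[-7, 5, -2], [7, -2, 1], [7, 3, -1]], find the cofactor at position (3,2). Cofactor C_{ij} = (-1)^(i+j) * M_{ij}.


To find cofactor C_{32}, delete row 3 and column 2.
The resulting 2x2 submatrix is: [[-7, -2], [7, 1]]
Minor M_{32} = -7*1 - -2*7
  = -7 - -14 = 7
Sign = (-1)^(3+2) = (-1)^5 = -1
Cofactor C_{32} = -1 * 7 = -7

-7


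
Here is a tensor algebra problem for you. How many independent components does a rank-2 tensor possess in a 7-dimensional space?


The number of components of a rank-r tensor in d dimensions is d^r.
Here d = 7 and r = 2.
7^2 = 49

49


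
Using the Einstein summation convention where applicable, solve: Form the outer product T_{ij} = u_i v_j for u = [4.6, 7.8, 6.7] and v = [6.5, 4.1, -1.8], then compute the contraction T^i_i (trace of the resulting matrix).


The outer product gives T_{ij} = u_i v_j.
The trace (contraction) is Tr(T) = sum_i T_{ii} = sum_i u_i v_i.
Diagonal entries:
T_{11} = u_1 * v_1 = 4.6 * 6.5 = 29.9
T_{22} = u_2 * v_2 = 7.8 * 4.1 = 31.98
T_{33} = u_3 * v_3 = 6.7 * -1.8 = -12.06
Tr(T) = 29.9 + 31.98 + -12.06 = 49.82

49.82


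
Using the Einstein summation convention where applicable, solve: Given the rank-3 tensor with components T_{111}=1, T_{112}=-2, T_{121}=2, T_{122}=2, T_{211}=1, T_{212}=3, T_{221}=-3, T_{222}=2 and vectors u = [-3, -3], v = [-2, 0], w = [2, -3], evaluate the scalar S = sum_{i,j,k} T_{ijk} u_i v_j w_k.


S = sum over i,j,k of T_{ijk} u_i v_j w_k. Expanding all 8 terms:
T_{111}*u_1*v_1*w_1 = 1*-3*-2*2 = 12  (running total: 12)
T_{112}*u_1*v_1*w_2 = -2*-3*-2*-3 = 36  (running total: 48)
T_{121}*u_1*v_2*w_1 = 2*-3*0*2 = 0  (running total: 48)
T_{122}*u_1*v_2*w_2 = 2*-3*0*-3 = 0  (running total: 48)
T_{211}*u_2*v_1*w_1 = 1*-3*-2*2 = 12  (running total: 60)
T_{212}*u_2*v_1*w_2 = 3*-3*-2*-3 = -54  (running total: 6)
T_{221}*u_2*v_2*w_1 = -3*-3*0*2 = 0  (running total: 6)
T_{222}*u_2*v_2*w_2 = 2*-3*0*-3 = 0  (running total: 6)
S = 6

6


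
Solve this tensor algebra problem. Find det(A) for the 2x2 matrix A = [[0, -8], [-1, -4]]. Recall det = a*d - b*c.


For a 2x2 matrix [[a, b], [c, d]], det = a*d - b*c.
a = 0, b = -8, c = -1, d = -4
a*d = 0 * -4 = 0
b*c = -8 * -1 = 8
det = 0 - 8 = -8

-8


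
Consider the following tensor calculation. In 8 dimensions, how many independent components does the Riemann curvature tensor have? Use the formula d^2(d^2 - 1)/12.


The Riemann tensor in d dimensions has d^2(d^2 - 1)/12 independent components.
d = 8, so d^2 = 64
d^2 - 1 = 63
d^2(d^2 - 1) = 64 * 63 = 4032
Divide by 12: 4032 / 12 = 336

336


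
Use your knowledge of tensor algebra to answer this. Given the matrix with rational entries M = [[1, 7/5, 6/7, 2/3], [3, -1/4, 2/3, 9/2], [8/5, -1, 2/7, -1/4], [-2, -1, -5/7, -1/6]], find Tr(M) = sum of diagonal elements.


The trace is the sum of diagonal entries.
Diagonal: M[1,1] = 1, M[2,2] = -1/4, M[3,3] = 2/7, M[4,4] = -1/6
Tr(M) = 1 + -1/4 + 2/7 + -1/6
Computing step by step:
After adding M[1,1]: 1
After adding M[2,2]: 3/4
After adding M[3,3]: 29/28
After adding M[4,4]: 73/84
Tr(M) = 73/84

73/84


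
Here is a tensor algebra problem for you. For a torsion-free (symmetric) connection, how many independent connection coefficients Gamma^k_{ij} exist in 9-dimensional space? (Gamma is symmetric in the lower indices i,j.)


Christoffel symbols Gamma^k_{ij} are symmetric in i,j, so there are d * d(d+1)/2 independent symbols.
d = 9
d(d+1)/2 = 9 * 10 / 2 = 45
Total = 9 * 45 = 405

405


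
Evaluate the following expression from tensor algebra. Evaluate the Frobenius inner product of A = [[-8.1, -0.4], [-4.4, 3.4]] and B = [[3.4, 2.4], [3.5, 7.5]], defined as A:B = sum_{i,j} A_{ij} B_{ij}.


A:B = sum over all i,j of A_{ij} * B_{ij}.
Row 1: -8.1*3.4=-27.54, -0.4*2.4=-0.96 => row sum = -28.5
Row 2: -4.4*3.5=-15.4, 3.4*7.5=25.5 => row sum = 10.1
Total = -28.5 + 10.1 = -18.4

-18.4


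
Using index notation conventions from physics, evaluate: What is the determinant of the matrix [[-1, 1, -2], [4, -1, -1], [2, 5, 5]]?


Expanding along the first row, det(A) = a11*M_11 - a12*M_12 + a13*M_13, where M_1j is the (1,j) minor.
Minor M_11 = -1*5 - -1*5 = 0
Minor M_12 = 4*5 - -1*2 = 22
Minor M_13 = 4*5 - -1*2 = 22
det = -1*(0) - 1*(22) + -2*(22)
    = 0 - 22 + -44
    = -66

-66


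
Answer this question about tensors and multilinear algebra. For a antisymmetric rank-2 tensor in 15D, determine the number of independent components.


A antisymmetric rank-2 tensor in d dimensions has d(d-1)/2 independent components.
d = 15
d(d-1)/2 = 15 * 14 / 2 = 210 / 2 = 105

105


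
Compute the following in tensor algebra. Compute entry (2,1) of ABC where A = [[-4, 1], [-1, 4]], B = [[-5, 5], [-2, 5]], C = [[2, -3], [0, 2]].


(ABC)_{21} = sum_m (AB)_{2m} C_{m1}. First compute row 2 of AB.
(AB)_{21} = -1*-5 + 4*-2 = -3
(AB)_{22} = -1*5 + 4*5 = 15
Now contract with column 1 of C:
(AB)_{21} * C_{11} = -3 * 2 = -6
(AB)_{22} * C_{21} = 15 * 0 = 0
(ABC)_{21} = -6 + 0 = -6

-6


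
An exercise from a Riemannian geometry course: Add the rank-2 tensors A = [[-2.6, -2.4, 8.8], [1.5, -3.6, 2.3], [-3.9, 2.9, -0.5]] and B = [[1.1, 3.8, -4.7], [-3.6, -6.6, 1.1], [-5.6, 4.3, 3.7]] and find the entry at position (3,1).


Tensor addition is component-wise: (A + B)_{ij} = A_{ij} + B_{ij}.
A_{31} = -3.9
B_{31} = -5.6
(A + B)_{31} = -3.9 + -5.6 = -9.5

-9.5


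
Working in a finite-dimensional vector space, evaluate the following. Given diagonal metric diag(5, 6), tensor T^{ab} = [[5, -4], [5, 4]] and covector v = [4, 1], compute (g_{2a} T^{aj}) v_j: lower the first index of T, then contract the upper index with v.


Step 1: lower the first index. For a diagonal metric, g_{ia} T^{aj} = g_{ii} T^{ij} (no sum on i).
g_{22} = 6
S_2{}^1 = 6 * T^{21} = 6 * 5 = 30
S_2{}^2 = 6 * T^{22} = 6 * 4 = 24
Step 2: contract S_2{}^j with v_j.
S_2{}^1 * v_1 = 30 * 4 = 120
S_2{}^2 * v_2 = 24 * 1 = 24
Result = 120 + 24 = 144

144


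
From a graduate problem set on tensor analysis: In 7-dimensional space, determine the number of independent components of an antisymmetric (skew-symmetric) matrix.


An antisymmetric rank-2 tensor satisfies A_{ij} = -A_{ji}, so diagonal entries are zero.
The independent components are the upper-triangular entries: C(n, 2) = n(n-1)/2.
n = 7
C(7, 2) = 7 * 6 / 2 = 42 / 2 = 21

21


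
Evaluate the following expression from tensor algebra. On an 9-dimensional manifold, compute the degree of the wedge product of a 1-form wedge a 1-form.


The degree of a wedge product is the sum of the degrees of the individual forms.
Degrees: 1, 1
Total degree = 1 + 1 = 2

2


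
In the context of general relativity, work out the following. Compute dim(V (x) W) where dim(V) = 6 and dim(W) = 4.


The dimension of a tensor product is the product of dimensions.
dim(V) = 6, dim(W) = 4
dim(V (x) W) = 6 * 4 = 24

24


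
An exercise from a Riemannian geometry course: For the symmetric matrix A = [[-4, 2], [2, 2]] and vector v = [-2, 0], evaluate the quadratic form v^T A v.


First compute Av:
(Av)_1 = -4*-2 + 2*0 = 8
(Av)_2 = 2*-2 + 2*0 = -4
Av = [8, -4]
Then v^T (Av) = -2*8 + 0*-4
= -16 + 0 = -16

-16


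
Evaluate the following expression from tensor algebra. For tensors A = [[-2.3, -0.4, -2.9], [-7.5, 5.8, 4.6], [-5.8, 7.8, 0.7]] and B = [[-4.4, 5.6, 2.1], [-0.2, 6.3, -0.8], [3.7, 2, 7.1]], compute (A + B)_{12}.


Tensor addition is component-wise: (A + B)_{ij} = A_{ij} + B_{ij}.
A_{12} = -0.4
B_{12} = 5.6
(A + B)_{12} = -0.4 + 5.6 = 5.2

5.2


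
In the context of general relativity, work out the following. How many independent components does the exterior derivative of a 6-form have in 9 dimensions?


The exterior derivative of a p-form is a (p+1)-form.
Its number of independent components is C(n, p+1).
n = 9, p+1 = 7
C(9, 7) = 36

36


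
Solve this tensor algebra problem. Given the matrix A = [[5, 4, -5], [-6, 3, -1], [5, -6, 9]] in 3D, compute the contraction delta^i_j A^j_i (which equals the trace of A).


The contraction (trace) of a rank-2 tensor is the sum of its diagonal elements.
Diagonal entries: A[1,1] = 5, A[2,2] = 3, A[3,3] = 9
Tr(A) = 5 + 3 + 9 = 17

17


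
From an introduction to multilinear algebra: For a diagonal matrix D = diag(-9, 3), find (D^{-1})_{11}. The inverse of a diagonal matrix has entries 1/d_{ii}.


For a diagonal matrix, the inverse has entries (D^{-1})_{ii} = 1/d_{ii}.
The diagonal entries are: d_{11} = -9, d_{22} = 3
We need (D^{-1})_{11} = 1/d_{11} = 1/-9 = -1/9

-1/9


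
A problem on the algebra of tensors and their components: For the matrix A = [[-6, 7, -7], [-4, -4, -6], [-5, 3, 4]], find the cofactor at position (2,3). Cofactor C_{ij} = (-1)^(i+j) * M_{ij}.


To find cofactor C_{23}, delete row 2 and column 3.
The resulting 2x2 submatrix is: [[-6, 7], [-5, 3]]
Minor M_{23} = -6*3 - 7*-5
  = -18 - -35 = 17
Sign = (-1)^(2+3) = (-1)^5 = -1
Cofactor C_{23} = -1 * 17 = -17

-17


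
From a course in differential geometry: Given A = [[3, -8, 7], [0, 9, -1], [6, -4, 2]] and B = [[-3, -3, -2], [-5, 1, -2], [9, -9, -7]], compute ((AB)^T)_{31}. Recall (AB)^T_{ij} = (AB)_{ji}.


(AB)^T_{ij} = (AB)_{ji} = sum_k A_{jk} B_{ki}.
For i=3, j=1 we need (AB)_{13}:
A_{11} * B_{13} = 3 * -2 = -6
A_{12} * B_{23} = -8 * -2 = 16
A_{13} * B_{33} = 7 * -7 = -49
Sum = -6 + 16 + -49 = -39

-39


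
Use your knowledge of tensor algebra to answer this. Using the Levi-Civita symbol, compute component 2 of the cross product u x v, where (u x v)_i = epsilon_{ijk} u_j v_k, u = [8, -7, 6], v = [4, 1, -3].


(u x v)_2 = sum_{j,k} epsilon_{2jk} u_j v_k. Only permutations of (1,2,3) contribute; the two non-zero terms are:
eps_{213} u_1 v_3 = -1 * 8 * -3 = 24
eps_{231} u_3 v_1 = 1 * 6 * 4 = 24
(u x v)_2 = 48

48


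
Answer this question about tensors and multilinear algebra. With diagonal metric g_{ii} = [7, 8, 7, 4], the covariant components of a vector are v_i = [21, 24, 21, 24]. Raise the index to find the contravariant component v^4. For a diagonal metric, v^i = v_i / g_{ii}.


To raise an index with a diagonal metric: v^i = v_i / g_{ii}.
For index 4: v_4 = 24, g_{44} = 4
v^4 = 24 / 4 = 6

6


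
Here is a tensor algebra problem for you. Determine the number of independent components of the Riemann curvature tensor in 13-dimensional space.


The Riemann tensor in d dimensions has d^2(d^2 - 1)/12 independent components.
d = 13, so d^2 = 169
d^2 - 1 = 168
d^2(d^2 - 1) = 169 * 168 = 28392
Divide by 12: 28392 / 12 = 2366

2366


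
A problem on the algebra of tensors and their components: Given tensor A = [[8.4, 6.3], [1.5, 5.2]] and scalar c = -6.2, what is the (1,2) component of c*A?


Scalar multiplication: (cA)_{ij} = c * A_{ij}.
c = -6.2
A_{12} = 6.3
(cA)_{12} = -6.2 * 6.3 = -39.06

-39.06


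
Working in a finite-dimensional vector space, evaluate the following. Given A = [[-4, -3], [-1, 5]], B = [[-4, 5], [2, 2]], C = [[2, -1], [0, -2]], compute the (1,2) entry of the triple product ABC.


(ABC)_{12} = sum_m (AB)_{1m} C_{m2}. First compute row 1 of AB.
(AB)_{11} = -4*-4 + -3*2 = 10
(AB)_{12} = -4*5 + -3*2 = -26
Now contract with column 2 of C:
(AB)_{11} * C_{12} = 10 * -1 = -10
(AB)_{12} * C_{22} = -26 * -2 = 52
(ABC)_{12} = -10 + 52 = 42

42


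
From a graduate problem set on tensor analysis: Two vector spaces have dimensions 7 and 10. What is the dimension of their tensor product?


The dimension of a tensor product is the product of dimensions.
dim(V) = 7, dim(W) = 10
dim(V (x) W) = 7 * 10 = 70

70


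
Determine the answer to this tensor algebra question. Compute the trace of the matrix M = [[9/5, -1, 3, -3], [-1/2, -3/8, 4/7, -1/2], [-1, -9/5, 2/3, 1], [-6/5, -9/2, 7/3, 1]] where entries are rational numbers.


The trace is the sum of diagonal entries.
Diagonal: M[1,1] = 9/5, M[2,2] = -3/8, M[3,3] = 2/3, M[4,4] = 1
Tr(M) = 9/5 + -3/8 + 2/3 + 1
Computing step by step:
After adding M[1,1]: 9/5
After adding M[2,2]: 57/40
After adding M[3,3]: 251/120
After adding M[4,4]: 371/120
Tr(M) = 371/120

371/120


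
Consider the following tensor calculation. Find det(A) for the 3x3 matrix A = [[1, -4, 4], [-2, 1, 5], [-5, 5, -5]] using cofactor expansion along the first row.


Expanding along the first row, det(A) = a11*M_11 - a12*M_12 + a13*M_13, where M_1j is the (1,j) minor.
Minor M_11 = 1*-5 - 5*5 = -30
Minor M_12 = -2*-5 - 5*-5 = 35
Minor M_13 = -2*5 - 1*-5 = -5
det = 1*(-30) - -4*(35) + 4*(-5)
    = -30 - -140 + -20
    = 90

90


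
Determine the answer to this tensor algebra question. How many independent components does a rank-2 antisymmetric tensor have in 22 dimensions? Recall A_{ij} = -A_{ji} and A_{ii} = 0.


An antisymmetric rank-2 tensor satisfies A_{ij} = -A_{ji}, so diagonal entries are zero.
The independent components are the upper-triangular entries: C(n, 2) = n(n-1)/2.
n = 22
C(22, 2) = 22 * 21 / 2 = 462 / 2 = 231

231


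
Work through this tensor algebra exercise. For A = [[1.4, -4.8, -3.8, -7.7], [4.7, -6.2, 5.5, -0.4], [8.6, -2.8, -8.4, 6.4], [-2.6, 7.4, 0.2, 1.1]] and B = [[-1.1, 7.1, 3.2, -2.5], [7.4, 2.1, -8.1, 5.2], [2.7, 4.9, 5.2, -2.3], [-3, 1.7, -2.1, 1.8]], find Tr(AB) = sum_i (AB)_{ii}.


Tr(AB) = sum_i (AB)_{ii} where (AB)_{ii} = sum_k A_{ik} B_{ki}.
(AB)_{11} = 1.4*-1.1 + -4.8*7.4 + -3.8*2.7 + -7.7*-3 = -24.22
(AB)_{22} = 4.7*7.1 + -6.2*2.1 + 5.5*4.9 + -0.4*1.7 = 46.62
(AB)_{33} = 8.6*3.2 + -2.8*-8.1 + -8.4*5.2 + 6.4*-2.1 = -6.92
(AB)_{44} = -2.6*-2.5 + 7.4*5.2 + 0.2*-2.3 + 1.1*1.8 = 46.5
Tr(AB) = -24.22 + 46.62 + -6.92 + 46.5 = 61.98

61.98


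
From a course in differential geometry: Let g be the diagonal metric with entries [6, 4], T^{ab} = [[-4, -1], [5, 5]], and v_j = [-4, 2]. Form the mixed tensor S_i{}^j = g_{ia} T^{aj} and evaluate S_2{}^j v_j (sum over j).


Step 1: lower the first index. For a diagonal metric, g_{ia} T^{aj} = g_{ii} T^{ij} (no sum on i).
g_{22} = 4
S_2{}^1 = 4 * T^{21} = 4 * 5 = 20
S_2{}^2 = 4 * T^{22} = 4 * 5 = 20
Step 2: contract S_2{}^j with v_j.
S_2{}^1 * v_1 = 20 * -4 = -80
S_2{}^2 * v_2 = 20 * 2 = 40
Result = -80 + 40 = -40

-40


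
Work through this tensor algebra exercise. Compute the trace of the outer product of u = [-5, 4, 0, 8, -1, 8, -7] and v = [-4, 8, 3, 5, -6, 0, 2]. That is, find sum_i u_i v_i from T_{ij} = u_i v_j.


The outer product gives T_{ij} = u_i v_j.
The trace (contraction) is Tr(T) = sum_i T_{ii} = sum_i u_i v_i.
Diagonal entries:
T_{11} = u_1 * v_1 = -5 * -4 = 20
T_{22} = u_2 * v_2 = 4 * 8 = 32
T_{33} = u_3 * v_3 = 0 * 3 = 0
T_{44} = u_4 * v_4 = 8 * 5 = 40
T_{55} = u_5 * v_5 = -1 * -6 = 6
T_{66} = u_6 * v_6 = 8 * 0 = 0
T_{77} = u_7 * v_7 = -7 * 2 = -14
Tr(T) = 20 + 32 + 0 + 40 + 6 + 0 + -14 = 84

84


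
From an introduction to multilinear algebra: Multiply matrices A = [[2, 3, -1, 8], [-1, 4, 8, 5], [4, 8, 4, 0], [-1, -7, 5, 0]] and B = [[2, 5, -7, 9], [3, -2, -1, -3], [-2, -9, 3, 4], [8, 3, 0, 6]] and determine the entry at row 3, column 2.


(AB)_{ij} = sum_k A_{ik} B_{kj}.
For i=3, j=2:
A_{31} * B_{12} = 4 * 5 = 20
A_{32} * B_{22} = 8 * -2 = -16
A_{33} * B_{32} = 4 * -9 = -36
A_{34} * B_{42} = 0 * 3 = 0
Sum = 20 + -16 + -36 + 0 = -32

-32


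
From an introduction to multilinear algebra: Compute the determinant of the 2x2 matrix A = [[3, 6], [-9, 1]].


For a 2x2 matrix [[a, b], [c, d]], det = a*d - b*c.
a = 3, b = 6, c = -9, d = 1
a*d = 3 * 1 = 3
b*c = 6 * -9 = -54
det = 3 - -54 = 57

57


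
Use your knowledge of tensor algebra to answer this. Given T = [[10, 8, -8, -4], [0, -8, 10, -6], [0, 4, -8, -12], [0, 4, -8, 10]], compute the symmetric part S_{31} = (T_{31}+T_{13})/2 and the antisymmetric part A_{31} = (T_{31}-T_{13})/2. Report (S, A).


T_{31} = 0
T_{13} = -8
S_{31} = (0 + -8)/2 = -8/2 = -4
A_{31} = (0 - -8)/2 = 8/2 = 4
Check: S + A = -4 + 4 = 0 = T_{31}.

(-4, 4)


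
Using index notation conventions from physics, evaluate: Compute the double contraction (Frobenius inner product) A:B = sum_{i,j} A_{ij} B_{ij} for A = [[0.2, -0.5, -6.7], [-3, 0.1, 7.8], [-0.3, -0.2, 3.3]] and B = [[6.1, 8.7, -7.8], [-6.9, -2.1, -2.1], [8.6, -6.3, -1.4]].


A:B = sum over all i,j of A_{ij} * B_{ij}.
Row 1: 0.2*6.1=1.22, -0.5*8.7=-4.35, -6.7*-7.8=52.26 => row sum = 49.13
Row 2: -3*-6.9=20.7, 0.1*-2.1=-0.21, 7.8*-2.1=-16.38 => row sum = 4.11
Row 3: -0.3*8.6=-2.58, -0.2*-6.3=1.26, 3.3*-1.4=-4.62 => row sum = -5.94
Total = 49.13 + 4.11 + -5.94 = 47.3

47.3


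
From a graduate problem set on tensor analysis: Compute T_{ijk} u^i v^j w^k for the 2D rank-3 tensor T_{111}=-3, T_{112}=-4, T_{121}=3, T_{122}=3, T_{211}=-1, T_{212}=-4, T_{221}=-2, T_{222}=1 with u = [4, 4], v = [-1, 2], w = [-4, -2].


S = sum over i,j,k of T_{ijk} u_i v_j w_k. Expanding all 8 terms:
T_{111}*u_1*v_1*w_1 = -3*4*-1*-4 = -48  (running total: -48)
T_{112}*u_1*v_1*w_2 = -4*4*-1*-2 = -32  (running total: -80)
T_{121}*u_1*v_2*w_1 = 3*4*2*-4 = -96  (running total: -176)
T_{122}*u_1*v_2*w_2 = 3*4*2*-2 = -48  (running total: -224)
T_{211}*u_2*v_1*w_1 = -1*4*-1*-4 = -16  (running total: -240)
T_{212}*u_2*v_1*w_2 = -4*4*-1*-2 = -32  (running total: -272)
T_{221}*u_2*v_2*w_1 = -2*4*2*-4 = 64  (running total: -208)
T_{222}*u_2*v_2*w_2 = 1*4*2*-2 = -16  (running total: -224)
S = -224

-224


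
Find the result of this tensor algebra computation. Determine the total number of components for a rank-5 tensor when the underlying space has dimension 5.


The number of components of a rank-r tensor in d dimensions is d^r.
Here d = 5 and r = 5.
5^5 = 3125

3125


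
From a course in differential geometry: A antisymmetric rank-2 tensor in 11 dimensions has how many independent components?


A antisymmetric rank-2 tensor in d dimensions has d(d-1)/2 independent components.
d = 11
d(d-1)/2 = 11 * 10 / 2 = 110 / 2 = 55

55


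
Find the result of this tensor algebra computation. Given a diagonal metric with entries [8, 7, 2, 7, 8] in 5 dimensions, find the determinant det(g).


For a diagonal metric, the determinant is the product of diagonal entries.
Diagonal entries: 8, 7, 2, 7, 8
det(g) = 8 * 7 * 2 * 7 * 8 = 6272

6272


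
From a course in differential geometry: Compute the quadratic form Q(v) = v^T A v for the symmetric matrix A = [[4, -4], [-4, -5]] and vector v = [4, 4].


First compute Av:
(Av)_1 = 4*4 + -4*4 = 0
(Av)_2 = -4*4 + -5*4 = -36
Av = [0, -36]
Then v^T (Av) = 4*0 + 4*-36
= 0 + -144 = -144

-144


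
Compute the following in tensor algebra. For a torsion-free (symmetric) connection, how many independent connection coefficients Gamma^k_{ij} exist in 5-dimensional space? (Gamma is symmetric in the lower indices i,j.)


Christoffel symbols Gamma^k_{ij} are symmetric in i,j, so there are d * d(d+1)/2 independent symbols.
d = 5
d(d+1)/2 = 5 * 6 / 2 = 15
Total = 5 * 15 = 75

75


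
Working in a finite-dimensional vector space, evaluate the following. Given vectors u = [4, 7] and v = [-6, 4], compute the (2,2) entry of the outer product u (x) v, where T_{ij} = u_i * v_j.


The outer product entry T_{ij} = u_i * v_j.
We need i=2, j=2.
u_2 = 7, v_2 = 4
T_{2,2} = 7 * 4 = 28

28


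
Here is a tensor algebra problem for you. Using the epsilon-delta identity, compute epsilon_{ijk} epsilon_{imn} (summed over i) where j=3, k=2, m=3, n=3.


Using the identity: epsilon_{ijk} epsilon_{imn} = delta_{jm} delta_{kn} - delta_{jn} delta_{km}.
delta_{33} = 1
delta_{23} = 0
delta_{33} = 1
delta_{23} = 0
Result = 1 * 0 - 1 * 0 = 0 - 0 = 0

0


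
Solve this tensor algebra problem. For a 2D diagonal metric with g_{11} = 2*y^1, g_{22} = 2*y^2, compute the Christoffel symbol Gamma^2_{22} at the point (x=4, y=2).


For a diagonal metric, Gamma^k_{ij} = (1/2) g^{kk} (dg_{ik}/dx_j + dg_{jk}/dx_i - dg_{ij}/dx_k).
The metric is diagonal, so g_{ab} = 0 for a != b.
At the given point: g_{11} = 4, g_{22} = 8
g^{22} = 1/8
dg_{22}/dx_2 = dg_{22}/dx_2 = 8
dg_{22}/dx_2 = dg_{22}/dx_2 = 8
dg_{22}/dx_2 = dg_{22}/dx_2 = 8
Numerator = 8 + 8 - 8 = 8
Gamma^2_{22} = 8 / (2 * 8) = 1/2

1/2


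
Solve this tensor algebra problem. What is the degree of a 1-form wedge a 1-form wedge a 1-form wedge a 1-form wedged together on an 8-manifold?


The degree of a wedge product is the sum of the degrees of the individual forms.
Degrees: 1, 1, 1, 1
Total degree = 1 + 1 + 1 + 1 = 4

4


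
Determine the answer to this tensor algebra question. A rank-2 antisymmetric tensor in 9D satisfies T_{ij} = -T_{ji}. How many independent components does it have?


An antisymmetric rank-2 tensor satisfies A_{ij} = -A_{ji}, so diagonal entries are zero.
The independent components are the upper-triangular entries: C(n, 2) = n(n-1)/2.
n = 9
C(9, 2) = 9 * 8 / 2 = 72 / 2 = 36

36


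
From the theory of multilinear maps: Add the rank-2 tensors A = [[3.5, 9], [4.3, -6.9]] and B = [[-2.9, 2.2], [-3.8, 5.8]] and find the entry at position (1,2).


Tensor addition is component-wise: (A + B)_{ij} = A_{ij} + B_{ij}.
A_{12} = 9
B_{12} = 2.2
(A + B)_{12} = 9 + 2.2 = 11.2

11.2


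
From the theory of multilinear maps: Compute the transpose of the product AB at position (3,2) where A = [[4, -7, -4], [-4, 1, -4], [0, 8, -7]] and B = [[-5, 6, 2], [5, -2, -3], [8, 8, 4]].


(AB)^T_{ij} = (AB)_{ji} = sum_k A_{jk} B_{ki}.
For i=3, j=2 we need (AB)_{23}:
A_{21} * B_{13} = -4 * 2 = -8
A_{22} * B_{23} = 1 * -3 = -3
A_{23} * B_{33} = -4 * 4 = -16
Sum = -8 + -3 + -16 = -27

-27


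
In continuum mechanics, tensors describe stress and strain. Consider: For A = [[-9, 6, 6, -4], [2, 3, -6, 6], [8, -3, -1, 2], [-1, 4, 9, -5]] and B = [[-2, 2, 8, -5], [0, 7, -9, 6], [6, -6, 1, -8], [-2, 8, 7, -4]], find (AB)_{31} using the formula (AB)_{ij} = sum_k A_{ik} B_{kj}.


(AB)_{ij} = sum_k A_{ik} B_{kj}.
For i=3, j=1:
A_{31} * B_{11} = 8 * -2 = -16
A_{32} * B_{21} = -3 * 0 = 0
A_{33} * B_{31} = -1 * 6 = -6
A_{34} * B_{41} = 2 * -2 = -4
Sum = -16 + 0 + -6 + -4 = -26

-26


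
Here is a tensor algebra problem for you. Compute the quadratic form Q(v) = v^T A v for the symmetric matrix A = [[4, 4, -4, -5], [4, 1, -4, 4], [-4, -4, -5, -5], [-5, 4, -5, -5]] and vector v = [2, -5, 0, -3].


First compute Av:
(Av)_1 = 4*2 + 4*-5 + -4*0 + -5*-3 = 3
(Av)_2 = 4*2 + 1*-5 + -4*0 + 4*-3 = -9
(Av)_3 = -4*2 + -4*-5 + -5*0 + -5*-3 = 27
(Av)_4 = -5*2 + 4*-5 + -5*0 + -5*-3 = -15
Av = [3, -9, 27, -15]
Then v^T (Av) = 2*3 + -5*-9 + 0*27 + -3*-15
= 6 + 45 + 0 + 45 = 96

96


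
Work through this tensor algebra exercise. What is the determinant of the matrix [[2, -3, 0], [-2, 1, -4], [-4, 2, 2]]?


Expanding along the first row, det(A) = a11*M_11 - a12*M_12 + a13*M_13, where M_1j is the (1,j) minor.
Minor M_11 = 1*2 - -4*2 = 10
Minor M_12 = -2*2 - -4*-4 = -20
Minor M_13 = -2*2 - 1*-4 = 0
det = 2*(10) - -3*(-20) + 0*(0)
    = 20 - 60 + 0
    = -40

-40


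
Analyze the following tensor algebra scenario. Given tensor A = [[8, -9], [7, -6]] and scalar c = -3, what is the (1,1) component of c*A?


Scalar multiplication: (cA)_{ij} = c * A_{ij}.
c = -3
A_{11} = 8
(cA)_{11} = -3 * 8 = -24

-24


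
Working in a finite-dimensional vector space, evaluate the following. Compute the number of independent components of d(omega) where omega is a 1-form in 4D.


The exterior derivative of a p-form is a (p+1)-form.
Its number of independent components is C(n, p+1).
n = 4, p+1 = 2
C(4, 2) = 6

6


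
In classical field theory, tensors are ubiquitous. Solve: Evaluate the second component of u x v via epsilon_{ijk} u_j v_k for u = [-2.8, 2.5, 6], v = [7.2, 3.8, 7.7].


(u x v)_2 = sum_{j,k} epsilon_{2jk} u_j v_k. Only permutations of (1,2,3) contribute; the two non-zero terms are:
eps_{213} u_1 v_3 = -1 * -2.8 * 7.7 = 21.56
eps_{231} u_3 v_1 = 1 * 6 * 7.2 = 43.2
(u x v)_2 = 64.76

64.76


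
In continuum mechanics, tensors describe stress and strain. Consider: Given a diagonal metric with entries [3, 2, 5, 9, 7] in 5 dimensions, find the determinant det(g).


For a diagonal metric, the determinant is the product of diagonal entries.
Diagonal entries: 3, 2, 5, 9, 7
det(g) = 3 * 2 * 5 * 9 * 7 = 1890

1890


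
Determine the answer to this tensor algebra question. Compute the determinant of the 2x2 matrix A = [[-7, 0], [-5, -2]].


For a 2x2 matrix [[a, b], [c, d]], det = a*d - b*c.
a = -7, b = 0, c = -5, d = -2
a*d = -7 * -2 = 14
b*c = 0 * -5 = 0
det = 14 - 0 = 14

14


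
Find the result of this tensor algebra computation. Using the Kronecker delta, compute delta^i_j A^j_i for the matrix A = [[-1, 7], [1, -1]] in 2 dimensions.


The contraction (trace) of a rank-2 tensor is the sum of its diagonal elements.
Diagonal entries: A[1,1] = -1, A[2,2] = -1
Tr(A) = -1 + -1 = -2

-2


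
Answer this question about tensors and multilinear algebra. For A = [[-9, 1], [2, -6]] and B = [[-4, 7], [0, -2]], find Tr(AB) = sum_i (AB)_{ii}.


Tr(AB) = sum_i (AB)_{ii} where (AB)_{ii} = sum_k A_{ik} B_{ki}.
(AB)_{11} = -9*-4 + 1*0 = 36
(AB)_{22} = 2*7 + -6*-2 = 26
Tr(AB) = 36 + 26 = 62

62


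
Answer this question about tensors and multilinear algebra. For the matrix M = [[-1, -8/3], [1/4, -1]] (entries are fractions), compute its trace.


The trace is the sum of diagonal entries.
Diagonal: M[1,1] = -1, M[2,2] = -1
Tr(M) = -1 + -1
Computing step by step:
After adding M[1,1]: -1
After adding M[2,2]: -2
Tr(M) = -2

-2


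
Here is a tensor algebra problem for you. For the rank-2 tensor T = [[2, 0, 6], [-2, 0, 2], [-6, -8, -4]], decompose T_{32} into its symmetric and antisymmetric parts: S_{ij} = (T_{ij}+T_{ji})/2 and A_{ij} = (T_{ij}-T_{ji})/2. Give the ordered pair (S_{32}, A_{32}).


T_{32} = -8
T_{23} = 2
S_{32} = (-8 + 2)/2 = -6/2 = -3
A_{32} = (-8 - 2)/2 = -10/2 = -5
Check: S + A = -3 + -5 = -8 = T_{32}.

(-3, -5)


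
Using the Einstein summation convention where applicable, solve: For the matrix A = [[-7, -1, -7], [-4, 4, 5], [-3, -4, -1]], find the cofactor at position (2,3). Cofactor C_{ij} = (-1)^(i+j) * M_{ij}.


To find cofactor C_{23}, delete row 2 and column 3.
The resulting 2x2 submatrix is: [[-7, -1], [-3, -4]]
Minor M_{23} = -7*-4 - -1*-3
  = 28 - 3 = 25
Sign = (-1)^(2+3) = (-1)^5 = -1
Cofactor C_{23} = -1 * 25 = -25

-25


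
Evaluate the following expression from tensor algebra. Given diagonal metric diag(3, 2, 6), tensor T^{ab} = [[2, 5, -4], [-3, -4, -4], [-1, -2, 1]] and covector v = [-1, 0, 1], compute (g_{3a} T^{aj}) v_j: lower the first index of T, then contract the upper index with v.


Step 1: lower the first index. For a diagonal metric, g_{ia} T^{aj} = g_{ii} T^{ij} (no sum on i).
g_{33} = 6
S_3{}^1 = 6 * T^{31} = 6 * -1 = -6
S_3{}^2 = 6 * T^{32} = 6 * -2 = -12
S_3{}^3 = 6 * T^{33} = 6 * 1 = 6
Step 2: contract S_3{}^j with v_j.
S_3{}^1 * v_1 = -6 * -1 = 6
S_3{}^2 * v_2 = -12 * 0 = 0
S_3{}^3 * v_3 = 6 * 1 = 6
Result = 6 + 0 + 6 = 12

12


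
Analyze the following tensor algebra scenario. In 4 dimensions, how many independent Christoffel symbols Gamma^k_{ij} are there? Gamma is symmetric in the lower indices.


Christoffel symbols Gamma^k_{ij} are symmetric in i,j, so there are d * d(d+1)/2 independent symbols.
d = 4
d(d+1)/2 = 4 * 5 / 2 = 10
Total = 4 * 10 = 40

40


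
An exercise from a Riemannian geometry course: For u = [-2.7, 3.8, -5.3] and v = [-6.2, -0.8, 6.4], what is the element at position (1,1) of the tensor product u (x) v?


The outer product entry T_{ij} = u_i * v_j.
We need i=1, j=1.
u_1 = -2.7, v_1 = -6.2
T_{1,1} = -2.7 * -6.2 = 16.74

16.74


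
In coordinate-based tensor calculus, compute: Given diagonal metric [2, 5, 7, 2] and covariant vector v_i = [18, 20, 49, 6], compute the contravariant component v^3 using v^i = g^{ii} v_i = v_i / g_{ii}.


To raise an index with a diagonal metric: v^i = v_i / g_{ii}.
For index 3: v_3 = 49, g_{33} = 7
v^3 = 49 / 7 = 7

7


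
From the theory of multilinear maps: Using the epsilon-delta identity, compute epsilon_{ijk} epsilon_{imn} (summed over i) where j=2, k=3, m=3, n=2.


Using the identity: epsilon_{ijk} epsilon_{imn} = delta_{jm} delta_{kn} - delta_{jn} delta_{km}.
delta_{23} = 0
delta_{32} = 0
delta_{22} = 1
delta_{33} = 1
Result = 0 * 0 - 1 * 1 = 0 - 1 = -1

-1


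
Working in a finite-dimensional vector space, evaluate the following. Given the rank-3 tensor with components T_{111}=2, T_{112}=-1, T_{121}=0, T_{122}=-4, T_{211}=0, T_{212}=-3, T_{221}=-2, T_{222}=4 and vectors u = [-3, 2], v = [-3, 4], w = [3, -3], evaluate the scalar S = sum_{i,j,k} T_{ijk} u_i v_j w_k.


S = sum over i,j,k of T_{ijk} u_i v_j w_k. Expanding all 8 terms:
T_{111}*u_1*v_1*w_1 = 2*-3*-3*3 = 54  (running total: 54)
T_{112}*u_1*v_1*w_2 = -1*-3*-3*-3 = 27  (running total: 81)
T_{121}*u_1*v_2*w_1 = 0*-3*4*3 = 0  (running total: 81)
T_{122}*u_1*v_2*w_2 = -4*-3*4*-3 = -144  (running total: -63)
T_{211}*u_2*v_1*w_1 = 0*2*-3*3 = 0  (running total: -63)
T_{212}*u_2*v_1*w_2 = -3*2*-3*-3 = -54  (running total: -117)
T_{221}*u_2*v_2*w_1 = -2*2*4*3 = -48  (running total: -165)
T_{222}*u_2*v_2*w_2 = 4*2*4*-3 = -96  (running total: -261)
S = -261

-261


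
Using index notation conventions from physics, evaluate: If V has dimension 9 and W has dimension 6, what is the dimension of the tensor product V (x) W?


The dimension of a tensor product is the product of dimensions.
dim(V) = 9, dim(W) = 6
dim(V (x) W) = 9 * 6 = 54

54


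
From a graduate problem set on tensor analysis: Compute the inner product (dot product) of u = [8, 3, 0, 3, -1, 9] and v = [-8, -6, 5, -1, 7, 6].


The inner product u . v = sum of u_i * v_i.
Term-by-term: 8 * -8, 3 * -6, 0 * 5, 3 * -1, -1 * 7, 9 * 6
Products: -64, -18, 0, -3, -7, 54
Sum = -64 + -18 + 0 + -3 + -7 + 54 = -38

-38


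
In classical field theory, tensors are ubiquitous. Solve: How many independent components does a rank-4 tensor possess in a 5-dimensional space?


The number of components of a rank-r tensor in d dimensions is d^r.
Here d = 5 and r = 4.
5^4 = 625

625


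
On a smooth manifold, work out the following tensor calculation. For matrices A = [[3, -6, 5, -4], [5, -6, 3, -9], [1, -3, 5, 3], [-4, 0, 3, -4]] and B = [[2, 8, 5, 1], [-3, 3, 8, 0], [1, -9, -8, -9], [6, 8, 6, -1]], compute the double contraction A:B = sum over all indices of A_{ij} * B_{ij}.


A:B = sum over all i,j of A_{ij} * B_{ij}.
Row 1: 3*2=6, -6*8=-48, 5*5=25, -4*1=-4 => row sum = -21
Row 2: 5*-3=-15, -6*3=-18, 3*8=24, -9*0=0 => row sum = -9
Row 3: 1*1=1, -3*-9=27, 5*-8=-40, 3*-9=-27 => row sum = -39
Row 4: -4*6=-24, 0*8=0, 3*6=18, -4*-1=4 => row sum = -2
Total = -21 + -9 + -39 + -2 = -71

-71


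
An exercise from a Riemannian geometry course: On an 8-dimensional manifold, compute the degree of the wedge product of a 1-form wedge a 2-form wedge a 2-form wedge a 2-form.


The degree of a wedge product is the sum of the degrees of the individual forms.
Degrees: 1, 2, 2, 2
Total degree = 1 + 2 + 2 + 2 = 7

7


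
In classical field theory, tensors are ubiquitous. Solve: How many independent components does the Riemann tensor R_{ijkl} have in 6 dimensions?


The Riemann tensor in d dimensions has d^2(d^2 - 1)/12 independent components.
d = 6, so d^2 = 36
d^2 - 1 = 35
d^2(d^2 - 1) = 36 * 35 = 1260
Divide by 12: 1260 / 12 = 105

105


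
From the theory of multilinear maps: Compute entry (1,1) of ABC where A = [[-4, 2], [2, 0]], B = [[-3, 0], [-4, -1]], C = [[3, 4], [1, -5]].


(ABC)_{11} = sum_m (AB)_{1m} C_{m1}. First compute row 1 of AB.
(AB)_{11} = -4*-3 + 2*-4 = 4
(AB)_{12} = -4*0 + 2*-1 = -2
Now contract with column 1 of C:
(AB)_{11} * C_{11} = 4 * 3 = 12
(AB)_{12} * C_{21} = -2 * 1 = -2
(ABC)_{11} = 12 + -2 = 10

10


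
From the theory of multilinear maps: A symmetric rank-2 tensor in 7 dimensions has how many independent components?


A symmetric rank-2 tensor in d dimensions has d(d+1)/2 independent components.
d = 7
d(d+1)/2 = 7 * 8 / 2 = 56 / 2 = 28

28


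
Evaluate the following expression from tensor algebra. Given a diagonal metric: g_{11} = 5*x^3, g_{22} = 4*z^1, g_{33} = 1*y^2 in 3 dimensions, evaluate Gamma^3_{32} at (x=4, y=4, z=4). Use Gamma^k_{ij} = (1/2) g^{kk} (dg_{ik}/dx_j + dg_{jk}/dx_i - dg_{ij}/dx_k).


For a diagonal metric, Gamma^k_{ij} = (1/2) g^{kk} (dg_{ik}/dx_j + dg_{jk}/dx_i - dg_{ij}/dx_k).
The metric is diagonal, so g_{ab} = 0 for a != b.
At the given point: g_{11} = 320, g_{22} = 16, g_{33} = 16
g^{33} = 1/16
dg_{33}/dx_2 = dg_{33}/dx_2 = 8
dg_{23}/dx_3 = 0 (off-diagonal)
dg_{32}/dx_3 = 0 (off-diagonal)
Numerator = 8 + 0 - 0 = 8
Gamma^3_{32} = 8 / (2 * 16) = 1/4

1/4


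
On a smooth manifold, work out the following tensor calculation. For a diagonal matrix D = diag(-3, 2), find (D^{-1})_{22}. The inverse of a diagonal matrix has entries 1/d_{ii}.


For a diagonal matrix, the inverse has entries (D^{-1})_{ii} = 1/d_{ii}.
The diagonal entries are: d_{11} = -3, d_{22} = 2
We need (D^{-1})_{22} = 1/d_{22} = 1/2 = 1/2

1/2


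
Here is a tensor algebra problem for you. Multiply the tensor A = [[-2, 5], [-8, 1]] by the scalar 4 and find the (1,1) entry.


Scalar multiplication: (cA)_{ij} = c * A_{ij}.
c = 4
A_{11} = -2
(cA)_{11} = 4 * -2 = -8

-8


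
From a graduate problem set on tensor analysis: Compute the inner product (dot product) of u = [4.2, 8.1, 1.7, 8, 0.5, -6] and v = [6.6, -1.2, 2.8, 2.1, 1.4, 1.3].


The inner product u . v = sum of u_i * v_i.
Term-by-term: 4.2 * 6.6, 8.1 * -1.2, 1.7 * 2.8, 8 * 2.1, 0.5 * 1.4, -6 * 1.3
Products: 27.72, -9.72, 4.76, 16.8, 0.7, -7.8
Sum = 27.72 + -9.72 + 4.76 + 16.8 + 0.7 + -7.8 = 32.46

32.46


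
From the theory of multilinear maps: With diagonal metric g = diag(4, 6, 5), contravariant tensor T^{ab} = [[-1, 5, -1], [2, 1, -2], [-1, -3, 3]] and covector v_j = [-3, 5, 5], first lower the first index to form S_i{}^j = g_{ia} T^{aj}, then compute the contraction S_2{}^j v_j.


Step 1: lower the first index. For a diagonal metric, g_{ia} T^{aj} = g_{ii} T^{ij} (no sum on i).
g_{22} = 6
S_2{}^1 = 6 * T^{21} = 6 * 2 = 12
S_2{}^2 = 6 * T^{22} = 6 * 1 = 6
S_2{}^3 = 6 * T^{23} = 6 * -2 = -12
Step 2: contract S_2{}^j with v_j.
S_2{}^1 * v_1 = 12 * -3 = -36
S_2{}^2 * v_2 = 6 * 5 = 30
S_2{}^3 * v_3 = -12 * 5 = -60
Result = -36 + 30 + -60 = -66

-66


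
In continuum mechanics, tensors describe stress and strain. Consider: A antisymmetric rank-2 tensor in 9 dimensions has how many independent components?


A antisymmetric rank-2 tensor in d dimensions has d(d-1)/2 independent components.
d = 9
d(d-1)/2 = 9 * 8 / 2 = 72 / 2 = 36

36


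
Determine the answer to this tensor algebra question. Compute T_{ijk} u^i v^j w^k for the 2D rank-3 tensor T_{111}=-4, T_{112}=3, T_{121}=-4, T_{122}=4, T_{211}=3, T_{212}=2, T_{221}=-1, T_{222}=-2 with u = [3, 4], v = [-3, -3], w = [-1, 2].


S = sum over i,j,k of T_{ijk} u_i v_j w_k. Expanding all 8 terms:
T_{111}*u_1*v_1*w_1 = -4*3*-3*-1 = -36  (running total: -36)
T_{112}*u_1*v_1*w_2 = 3*3*-3*2 = -54  (running total: -90)
T_{121}*u_1*v_2*w_1 = -4*3*-3*-1 = -36  (running total: -126)
T_{122}*u_1*v_2*w_2 = 4*3*-3*2 = -72  (running total: -198)
T_{211}*u_2*v_1*w_1 = 3*4*-3*-1 = 36  (running total: -162)
T_{212}*u_2*v_1*w_2 = 2*4*-3*2 = -48  (running total: -210)
T_{221}*u_2*v_2*w_1 = -1*4*-3*-1 = -12  (running total: -222)
T_{222}*u_2*v_2*w_2 = -2*4*-3*2 = 48  (running total: -174)
S = -174

-174


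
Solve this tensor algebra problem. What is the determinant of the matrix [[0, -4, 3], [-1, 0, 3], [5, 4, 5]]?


Expanding along the first row, det(A) = a11*M_11 - a12*M_12 + a13*M_13, where M_1j is the (1,j) minor.
Minor M_11 = 0*5 - 3*4 = -12
Minor M_12 = -1*5 - 3*5 = -20
Minor M_13 = -1*4 - 0*5 = -4
det = 0*(-12) - -4*(-20) + 3*(-4)
    = 0 - 80 + -12
    = -92

-92


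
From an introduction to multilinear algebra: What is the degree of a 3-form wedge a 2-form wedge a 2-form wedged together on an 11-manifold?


The degree of a wedge product is the sum of the degrees of the individual forms.
Degrees: 3, 2, 2
Total degree = 3 + 2 + 2 = 7

7


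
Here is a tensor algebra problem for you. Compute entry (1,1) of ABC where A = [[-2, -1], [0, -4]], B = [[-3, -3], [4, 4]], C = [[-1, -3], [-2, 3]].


(ABC)_{11} = sum_m (AB)_{1m} C_{m1}. First compute row 1 of AB.
(AB)_{11} = -2*-3 + -1*4 = 2
(AB)_{12} = -2*-3 + -1*4 = 2
Now contract with column 1 of C:
(AB)_{11} * C_{11} = 2 * -1 = -2
(AB)_{12} * C_{21} = 2 * -2 = -4
(ABC)_{11} = -2 + -4 = -6

-6


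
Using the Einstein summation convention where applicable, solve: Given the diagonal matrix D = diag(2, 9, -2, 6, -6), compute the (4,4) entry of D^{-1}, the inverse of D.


For a diagonal matrix, the inverse has entries (D^{-1})_{ii} = 1/d_{ii}.
The diagonal entries are: d_{11} = 2, d_{22} = 9, d_{33} = -2, d_{44} = 6, d_{55} = -6
We need (D^{-1})_{44} = 1/d_{44} = 1/6 = 1/6

1/6


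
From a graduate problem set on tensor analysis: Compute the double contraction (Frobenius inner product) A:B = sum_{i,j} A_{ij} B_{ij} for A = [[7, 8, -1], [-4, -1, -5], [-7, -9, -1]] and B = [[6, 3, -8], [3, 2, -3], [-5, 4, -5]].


A:B = sum over all i,j of A_{ij} * B_{ij}.
Row 1: 7*6=42, 8*3=24, -1*-8=8 => row sum = 74
Row 2: -4*3=-12, -1*2=-2, -5*-3=15 => row sum = 1
Row 3: -7*-5=35, -9*4=-36, -1*-5=5 => row sum = 4
Total = 74 + 1 + 4 = 79

79


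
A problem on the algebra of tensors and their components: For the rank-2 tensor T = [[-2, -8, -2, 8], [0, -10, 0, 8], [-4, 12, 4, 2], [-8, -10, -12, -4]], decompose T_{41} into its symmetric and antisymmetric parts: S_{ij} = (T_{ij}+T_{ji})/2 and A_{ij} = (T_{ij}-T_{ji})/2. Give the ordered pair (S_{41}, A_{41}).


T_{41} = -8
T_{14} = 8
S_{41} = (-8 + 8)/2 = 0/2 = 0
A_{41} = (-8 - 8)/2 = -16/2 = -8
Check: S + A = 0 + -8 = -8 = T_{41}.

(0, -8)


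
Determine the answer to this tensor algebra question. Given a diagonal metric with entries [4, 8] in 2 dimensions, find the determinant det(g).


For a diagonal metric, the determinant is the product of diagonal entries.
Diagonal entries: 4, 8
det(g) = 4 * 8 = 32

32


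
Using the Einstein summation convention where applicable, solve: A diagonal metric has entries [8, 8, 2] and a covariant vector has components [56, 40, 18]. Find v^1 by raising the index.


To raise an index with a diagonal metric: v^i = v_i / g_{ii}.
For index 1: v_1 = 56, g_{11} = 8
v^1 = 56 / 8 = 7

7


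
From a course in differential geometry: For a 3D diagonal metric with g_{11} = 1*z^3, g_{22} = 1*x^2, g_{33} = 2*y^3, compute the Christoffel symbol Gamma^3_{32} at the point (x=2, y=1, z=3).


For a diagonal metric, Gamma^k_{ij} = (1/2) g^{kk} (dg_{ik}/dx_j + dg_{jk}/dx_i - dg_{ij}/dx_k).
The metric is diagonal, so g_{ab} = 0 for a != b.
At the given point: g_{11} = 27, g_{22} = 4, g_{33} = 2
g^{33} = 1/2
dg_{33}/dx_2 = dg_{33}/dx_2 = 6
dg_{23}/dx_3 = 0 (off-diagonal)
dg_{32}/dx_3 = 0 (off-diagonal)
Numerator = 6 + 0 - 0 = 6
Gamma^3_{32} = 6 / (2 * 2) = 3/2

3/2
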